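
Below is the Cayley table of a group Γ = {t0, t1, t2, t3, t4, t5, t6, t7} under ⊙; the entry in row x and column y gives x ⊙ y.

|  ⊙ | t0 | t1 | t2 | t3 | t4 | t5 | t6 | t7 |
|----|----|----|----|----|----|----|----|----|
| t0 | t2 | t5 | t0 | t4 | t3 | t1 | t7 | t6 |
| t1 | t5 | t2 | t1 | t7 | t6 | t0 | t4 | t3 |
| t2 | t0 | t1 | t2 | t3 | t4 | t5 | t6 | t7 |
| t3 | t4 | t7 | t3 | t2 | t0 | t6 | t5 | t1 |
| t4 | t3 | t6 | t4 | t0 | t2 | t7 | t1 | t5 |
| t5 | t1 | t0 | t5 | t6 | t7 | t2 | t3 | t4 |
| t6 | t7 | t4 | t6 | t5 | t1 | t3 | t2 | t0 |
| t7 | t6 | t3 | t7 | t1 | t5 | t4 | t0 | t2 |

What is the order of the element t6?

The identity element is t2 (its row matches the header).
t6^1 = t6
t6^2 = t6 ⊙ t6 = t2
The first power of t6 equal to the identity is t6^2, so ord(t6) = 2.

2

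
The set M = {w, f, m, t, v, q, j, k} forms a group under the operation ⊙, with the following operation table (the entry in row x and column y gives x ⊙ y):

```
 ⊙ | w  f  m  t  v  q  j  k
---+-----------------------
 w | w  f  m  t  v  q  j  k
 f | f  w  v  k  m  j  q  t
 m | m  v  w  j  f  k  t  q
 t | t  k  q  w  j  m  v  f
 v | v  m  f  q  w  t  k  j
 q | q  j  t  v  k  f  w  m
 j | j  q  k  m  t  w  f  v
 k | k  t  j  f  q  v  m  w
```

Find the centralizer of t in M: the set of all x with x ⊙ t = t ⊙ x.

Compare row t with column t entry by entry.
k ⊙ t = f = t ⊙ k, so k commutes with t.
v ⊙ t = q but t ⊙ v = j, so v does not.
Collecting the elements that commute with t: C(t) = {f, k, t, w}.

{f, k, t, w}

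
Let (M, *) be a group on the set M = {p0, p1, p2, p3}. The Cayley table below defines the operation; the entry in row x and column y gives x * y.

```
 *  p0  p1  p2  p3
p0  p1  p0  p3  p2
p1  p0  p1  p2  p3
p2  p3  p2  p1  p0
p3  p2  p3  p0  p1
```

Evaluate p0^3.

p0

p0^1 = p0
p0^2 = p0 * p0 = p1
p0^3 = p1 * p0 = p0
(Structurally, M here is isomorphic to the Klein four-group V_4.)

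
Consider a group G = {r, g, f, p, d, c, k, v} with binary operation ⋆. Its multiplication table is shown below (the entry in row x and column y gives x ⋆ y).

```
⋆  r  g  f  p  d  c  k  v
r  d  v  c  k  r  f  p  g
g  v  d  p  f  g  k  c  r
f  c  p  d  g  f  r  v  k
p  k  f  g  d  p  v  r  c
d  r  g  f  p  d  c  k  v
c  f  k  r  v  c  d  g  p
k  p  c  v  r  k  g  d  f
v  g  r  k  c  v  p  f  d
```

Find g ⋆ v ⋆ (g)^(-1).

The identity is d. In row g, the entry d sits in column g, so g^(-1) = g.
g ⋆ v = r
r ⋆ g = v

v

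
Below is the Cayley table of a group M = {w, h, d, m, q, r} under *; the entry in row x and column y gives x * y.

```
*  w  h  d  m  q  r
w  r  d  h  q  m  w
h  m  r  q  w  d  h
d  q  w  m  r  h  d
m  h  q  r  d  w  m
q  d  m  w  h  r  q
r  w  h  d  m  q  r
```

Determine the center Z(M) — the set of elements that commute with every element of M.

An element z is central iff its row equals its column in the table.
For h: h * m = w ≠ q = m * h, so h ∉ Z.
Checking each element this way leaves Z(M) = {r}.

{r}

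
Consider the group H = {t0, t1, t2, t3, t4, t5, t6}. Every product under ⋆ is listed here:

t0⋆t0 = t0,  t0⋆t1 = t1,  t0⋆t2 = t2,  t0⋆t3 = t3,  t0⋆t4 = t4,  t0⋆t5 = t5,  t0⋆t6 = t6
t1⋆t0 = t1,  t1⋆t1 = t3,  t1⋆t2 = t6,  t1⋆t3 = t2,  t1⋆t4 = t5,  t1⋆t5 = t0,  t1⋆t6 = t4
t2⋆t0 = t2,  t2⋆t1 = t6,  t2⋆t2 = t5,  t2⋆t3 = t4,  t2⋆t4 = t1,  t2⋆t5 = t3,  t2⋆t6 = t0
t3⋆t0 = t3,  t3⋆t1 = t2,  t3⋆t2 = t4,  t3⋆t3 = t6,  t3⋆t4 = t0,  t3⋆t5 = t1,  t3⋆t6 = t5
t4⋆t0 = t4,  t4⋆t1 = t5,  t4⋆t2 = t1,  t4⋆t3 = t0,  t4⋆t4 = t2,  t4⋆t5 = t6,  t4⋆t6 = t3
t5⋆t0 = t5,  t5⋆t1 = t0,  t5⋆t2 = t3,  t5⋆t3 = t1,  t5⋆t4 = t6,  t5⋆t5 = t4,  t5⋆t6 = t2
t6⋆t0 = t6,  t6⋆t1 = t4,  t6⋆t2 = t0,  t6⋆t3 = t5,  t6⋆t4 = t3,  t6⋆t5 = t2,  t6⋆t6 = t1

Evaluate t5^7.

t5^1 = t5
t5^2 = t5 ⋆ t5 = t4
t5^3 = t4 ⋆ t5 = t6
t5^4 = t6 ⋆ t5 = t2
t5^5 = t2 ⋆ t5 = t3
t5^6 = t3 ⋆ t5 = t1
t5^7 = t1 ⋆ t5 = t0

t0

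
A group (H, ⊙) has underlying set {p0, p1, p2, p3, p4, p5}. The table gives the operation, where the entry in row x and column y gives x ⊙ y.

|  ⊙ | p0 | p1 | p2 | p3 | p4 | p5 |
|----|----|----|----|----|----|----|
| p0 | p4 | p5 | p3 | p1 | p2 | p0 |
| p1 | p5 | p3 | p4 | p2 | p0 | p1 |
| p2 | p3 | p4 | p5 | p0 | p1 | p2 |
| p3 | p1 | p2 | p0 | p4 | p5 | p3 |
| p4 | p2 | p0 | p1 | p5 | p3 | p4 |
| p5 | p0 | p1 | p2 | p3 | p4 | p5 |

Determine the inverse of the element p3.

p4

First locate the identity: row p5 matches the header, so p5 is the identity.
Scan row p3 for p5: p3 ⊙ p4 = p5. Hence p3^(-1) = p4.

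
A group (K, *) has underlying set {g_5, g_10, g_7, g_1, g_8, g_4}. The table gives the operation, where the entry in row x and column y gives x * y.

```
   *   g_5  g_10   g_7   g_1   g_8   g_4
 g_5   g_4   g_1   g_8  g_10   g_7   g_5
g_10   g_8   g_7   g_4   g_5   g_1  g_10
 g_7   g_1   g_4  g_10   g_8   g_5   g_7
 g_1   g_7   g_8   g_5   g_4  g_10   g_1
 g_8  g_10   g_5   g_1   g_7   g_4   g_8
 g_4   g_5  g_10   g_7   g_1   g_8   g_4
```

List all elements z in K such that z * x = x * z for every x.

{g_4}

An element z is central iff its row equals its column in the table.
For g_5: g_5 * g_10 = g_1 ≠ g_8 = g_10 * g_5, so g_5 ∉ Z.
Checking each element this way leaves Z(K) = {g_4}.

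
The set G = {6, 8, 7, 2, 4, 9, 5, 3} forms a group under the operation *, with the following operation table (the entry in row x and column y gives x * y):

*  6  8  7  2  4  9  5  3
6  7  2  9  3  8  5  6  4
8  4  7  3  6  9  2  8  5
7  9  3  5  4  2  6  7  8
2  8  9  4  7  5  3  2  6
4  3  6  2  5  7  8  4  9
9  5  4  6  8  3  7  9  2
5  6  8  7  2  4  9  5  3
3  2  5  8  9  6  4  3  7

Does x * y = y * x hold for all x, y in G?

6 * 4 = 8 but 4 * 6 = 3.
Since 6 and 4 do not commute, G is not abelian.

No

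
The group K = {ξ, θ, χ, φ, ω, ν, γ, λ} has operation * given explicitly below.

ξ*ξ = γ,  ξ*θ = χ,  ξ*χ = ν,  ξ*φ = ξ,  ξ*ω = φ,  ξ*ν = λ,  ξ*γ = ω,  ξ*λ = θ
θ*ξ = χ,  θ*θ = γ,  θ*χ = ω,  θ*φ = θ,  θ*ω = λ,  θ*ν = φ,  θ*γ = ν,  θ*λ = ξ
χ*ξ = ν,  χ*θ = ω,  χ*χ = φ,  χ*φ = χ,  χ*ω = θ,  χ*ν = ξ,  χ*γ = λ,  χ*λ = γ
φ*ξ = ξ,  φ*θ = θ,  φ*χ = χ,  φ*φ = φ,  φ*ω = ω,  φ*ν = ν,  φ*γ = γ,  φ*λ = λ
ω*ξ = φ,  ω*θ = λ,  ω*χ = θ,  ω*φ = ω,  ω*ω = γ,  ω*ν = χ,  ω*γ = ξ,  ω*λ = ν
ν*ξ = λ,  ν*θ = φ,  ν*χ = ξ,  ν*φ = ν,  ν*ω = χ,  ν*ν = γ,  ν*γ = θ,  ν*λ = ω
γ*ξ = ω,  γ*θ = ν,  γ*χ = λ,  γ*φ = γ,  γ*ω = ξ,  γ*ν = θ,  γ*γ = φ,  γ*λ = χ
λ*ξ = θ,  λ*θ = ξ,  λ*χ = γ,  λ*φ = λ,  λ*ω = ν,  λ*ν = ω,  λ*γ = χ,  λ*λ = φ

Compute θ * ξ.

Read row θ, column ξ: θ * ξ = χ.

χ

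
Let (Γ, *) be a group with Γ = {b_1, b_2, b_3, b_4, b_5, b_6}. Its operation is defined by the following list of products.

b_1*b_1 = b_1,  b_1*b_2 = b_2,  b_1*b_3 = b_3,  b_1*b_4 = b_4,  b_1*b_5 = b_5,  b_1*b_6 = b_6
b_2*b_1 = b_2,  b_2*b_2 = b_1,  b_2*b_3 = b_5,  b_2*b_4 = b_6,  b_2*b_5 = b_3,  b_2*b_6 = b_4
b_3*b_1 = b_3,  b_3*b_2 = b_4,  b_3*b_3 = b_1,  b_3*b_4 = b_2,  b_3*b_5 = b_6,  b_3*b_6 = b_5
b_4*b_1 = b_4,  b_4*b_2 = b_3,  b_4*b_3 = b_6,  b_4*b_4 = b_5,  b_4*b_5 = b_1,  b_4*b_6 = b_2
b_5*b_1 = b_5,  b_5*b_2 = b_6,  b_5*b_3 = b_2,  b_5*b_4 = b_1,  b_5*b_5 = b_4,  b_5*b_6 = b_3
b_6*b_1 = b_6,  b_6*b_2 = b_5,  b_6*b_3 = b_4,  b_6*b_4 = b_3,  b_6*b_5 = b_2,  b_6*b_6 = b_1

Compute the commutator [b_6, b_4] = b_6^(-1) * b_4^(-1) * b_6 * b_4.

b_5

Identity is b_1; from the table b_6^(-1) = b_6 and b_4^(-1) = b_5.
b_6 * b_5 = b_2
b_2 * b_6 = b_4
b_4 * b_4 = b_5
(Structurally, Γ here is isomorphic to the symmetric group S_3.)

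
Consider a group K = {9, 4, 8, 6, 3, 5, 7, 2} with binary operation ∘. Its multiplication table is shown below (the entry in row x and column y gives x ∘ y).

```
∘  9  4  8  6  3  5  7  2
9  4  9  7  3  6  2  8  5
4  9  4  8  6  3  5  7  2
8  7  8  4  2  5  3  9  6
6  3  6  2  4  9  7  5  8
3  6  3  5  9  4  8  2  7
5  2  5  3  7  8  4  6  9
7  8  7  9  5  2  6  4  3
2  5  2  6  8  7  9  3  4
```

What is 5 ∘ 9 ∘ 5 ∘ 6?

3

5 ∘ 9 = 2
2 ∘ 5 = 9
9 ∘ 6 = 3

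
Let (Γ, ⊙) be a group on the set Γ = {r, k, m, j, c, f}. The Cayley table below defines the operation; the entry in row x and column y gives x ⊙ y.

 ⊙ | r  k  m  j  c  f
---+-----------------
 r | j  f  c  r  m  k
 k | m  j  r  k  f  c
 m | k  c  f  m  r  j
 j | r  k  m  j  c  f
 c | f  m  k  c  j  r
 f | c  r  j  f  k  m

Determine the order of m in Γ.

The identity element is j (its row matches the header).
m^1 = m
m^2 = m ⊙ m = f
m^3 = f ⊙ m = j
The first power of m equal to the identity is m^3, so ord(m) = 3.

3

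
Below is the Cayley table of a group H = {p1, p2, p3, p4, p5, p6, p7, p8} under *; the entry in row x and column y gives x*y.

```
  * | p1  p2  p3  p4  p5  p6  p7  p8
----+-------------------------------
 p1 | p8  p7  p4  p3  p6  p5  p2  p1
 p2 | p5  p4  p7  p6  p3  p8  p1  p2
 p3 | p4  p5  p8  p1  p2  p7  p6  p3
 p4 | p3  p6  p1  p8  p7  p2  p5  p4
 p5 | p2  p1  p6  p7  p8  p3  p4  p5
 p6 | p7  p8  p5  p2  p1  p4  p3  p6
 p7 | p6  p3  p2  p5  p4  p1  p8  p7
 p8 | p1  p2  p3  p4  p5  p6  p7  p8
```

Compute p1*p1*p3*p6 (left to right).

p1*p1 = p8
p8*p3 = p3
p3*p6 = p7

p7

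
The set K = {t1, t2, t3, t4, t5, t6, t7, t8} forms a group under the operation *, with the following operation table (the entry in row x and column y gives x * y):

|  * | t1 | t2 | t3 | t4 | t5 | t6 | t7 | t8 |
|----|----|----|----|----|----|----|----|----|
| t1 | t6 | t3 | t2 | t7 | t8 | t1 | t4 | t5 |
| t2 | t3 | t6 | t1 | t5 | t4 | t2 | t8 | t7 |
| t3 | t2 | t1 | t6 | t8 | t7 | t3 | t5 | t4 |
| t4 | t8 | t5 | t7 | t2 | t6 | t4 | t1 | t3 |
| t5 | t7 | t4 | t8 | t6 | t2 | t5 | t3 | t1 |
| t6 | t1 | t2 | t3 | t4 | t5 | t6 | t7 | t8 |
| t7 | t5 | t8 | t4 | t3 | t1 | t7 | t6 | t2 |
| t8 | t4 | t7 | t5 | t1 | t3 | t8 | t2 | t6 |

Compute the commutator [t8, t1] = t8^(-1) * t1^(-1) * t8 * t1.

Identity is t6; from the table t8^(-1) = t8 and t1^(-1) = t1.
t8 * t1 = t4
t4 * t8 = t3
t3 * t1 = t2
(Structurally, K here is isomorphic to the dihedral group D_4.)

t2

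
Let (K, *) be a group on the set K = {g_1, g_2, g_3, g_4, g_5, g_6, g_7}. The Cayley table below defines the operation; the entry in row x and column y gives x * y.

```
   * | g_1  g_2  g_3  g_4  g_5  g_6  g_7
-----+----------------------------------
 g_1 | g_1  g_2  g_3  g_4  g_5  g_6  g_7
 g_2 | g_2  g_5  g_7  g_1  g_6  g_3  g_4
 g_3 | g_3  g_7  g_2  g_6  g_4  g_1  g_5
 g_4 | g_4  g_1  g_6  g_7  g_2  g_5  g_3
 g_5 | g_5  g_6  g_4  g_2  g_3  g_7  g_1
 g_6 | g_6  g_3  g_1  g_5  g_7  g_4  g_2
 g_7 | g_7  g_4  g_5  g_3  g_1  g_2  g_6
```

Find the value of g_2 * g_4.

g_1

Read row g_2, column g_4: g_2 * g_4 = g_1.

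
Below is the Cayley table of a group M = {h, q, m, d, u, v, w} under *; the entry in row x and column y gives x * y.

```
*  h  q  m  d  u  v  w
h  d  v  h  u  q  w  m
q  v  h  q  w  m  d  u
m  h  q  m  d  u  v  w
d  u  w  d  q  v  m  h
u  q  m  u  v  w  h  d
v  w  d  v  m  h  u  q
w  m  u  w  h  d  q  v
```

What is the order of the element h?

7

The identity element is m (its row matches the header).
h^1 = h
h^2 = h * h = d
h^3 = d * h = u
h^4 = u * h = q
h^5 = q * h = v
h^6 = v * h = w
h^7 = w * h = m
The first power of h equal to the identity is h^7, so ord(h) = 7.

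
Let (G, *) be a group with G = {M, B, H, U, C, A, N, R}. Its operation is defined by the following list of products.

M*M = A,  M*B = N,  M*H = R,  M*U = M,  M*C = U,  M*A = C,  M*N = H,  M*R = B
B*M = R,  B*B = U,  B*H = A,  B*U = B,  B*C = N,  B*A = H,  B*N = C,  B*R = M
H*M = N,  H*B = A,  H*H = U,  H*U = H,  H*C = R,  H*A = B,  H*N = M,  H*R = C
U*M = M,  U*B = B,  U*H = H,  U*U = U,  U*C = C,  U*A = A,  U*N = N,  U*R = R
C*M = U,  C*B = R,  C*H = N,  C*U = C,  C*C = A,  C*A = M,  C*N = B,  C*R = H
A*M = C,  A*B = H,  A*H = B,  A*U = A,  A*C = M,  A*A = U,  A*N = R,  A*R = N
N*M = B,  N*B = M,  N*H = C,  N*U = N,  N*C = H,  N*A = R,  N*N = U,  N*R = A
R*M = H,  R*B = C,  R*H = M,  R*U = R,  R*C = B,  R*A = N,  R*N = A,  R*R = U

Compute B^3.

B^1 = B
B^2 = B*B = U
B^3 = U*B = B

B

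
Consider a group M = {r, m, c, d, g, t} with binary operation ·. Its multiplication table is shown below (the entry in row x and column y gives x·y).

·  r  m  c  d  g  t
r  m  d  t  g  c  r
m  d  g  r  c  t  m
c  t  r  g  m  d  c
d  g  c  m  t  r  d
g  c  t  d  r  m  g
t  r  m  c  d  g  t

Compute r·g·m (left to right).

r·g = c
c·m = r

r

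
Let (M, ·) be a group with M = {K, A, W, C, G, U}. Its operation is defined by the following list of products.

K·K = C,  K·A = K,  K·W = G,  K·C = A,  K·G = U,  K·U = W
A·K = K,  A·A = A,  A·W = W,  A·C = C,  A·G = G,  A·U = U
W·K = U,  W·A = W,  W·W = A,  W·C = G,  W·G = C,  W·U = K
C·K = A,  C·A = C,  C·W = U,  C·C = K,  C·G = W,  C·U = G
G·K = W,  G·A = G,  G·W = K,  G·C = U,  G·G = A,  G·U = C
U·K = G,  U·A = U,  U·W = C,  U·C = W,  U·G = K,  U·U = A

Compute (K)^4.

K

K^1 = K
K^2 = K·K = C
K^3 = C·K = A
K^4 = A·K = K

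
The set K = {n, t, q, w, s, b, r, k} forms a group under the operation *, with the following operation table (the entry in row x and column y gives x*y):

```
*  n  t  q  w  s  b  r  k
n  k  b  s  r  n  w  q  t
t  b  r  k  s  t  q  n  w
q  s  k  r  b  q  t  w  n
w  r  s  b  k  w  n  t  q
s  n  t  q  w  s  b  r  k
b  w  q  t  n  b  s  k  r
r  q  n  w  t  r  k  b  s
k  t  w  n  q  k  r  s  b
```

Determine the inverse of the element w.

First locate the identity: row s matches the header, so s is the identity.
Scan row w for s: w*t = s. Hence w^(-1) = t.

t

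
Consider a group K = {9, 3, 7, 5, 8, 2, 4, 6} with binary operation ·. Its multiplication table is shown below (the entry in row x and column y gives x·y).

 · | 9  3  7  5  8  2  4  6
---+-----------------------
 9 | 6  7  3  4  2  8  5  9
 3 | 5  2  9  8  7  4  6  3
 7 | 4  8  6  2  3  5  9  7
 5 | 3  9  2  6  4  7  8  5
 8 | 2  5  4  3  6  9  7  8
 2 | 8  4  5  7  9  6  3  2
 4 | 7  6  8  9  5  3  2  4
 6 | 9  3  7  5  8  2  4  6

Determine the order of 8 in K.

2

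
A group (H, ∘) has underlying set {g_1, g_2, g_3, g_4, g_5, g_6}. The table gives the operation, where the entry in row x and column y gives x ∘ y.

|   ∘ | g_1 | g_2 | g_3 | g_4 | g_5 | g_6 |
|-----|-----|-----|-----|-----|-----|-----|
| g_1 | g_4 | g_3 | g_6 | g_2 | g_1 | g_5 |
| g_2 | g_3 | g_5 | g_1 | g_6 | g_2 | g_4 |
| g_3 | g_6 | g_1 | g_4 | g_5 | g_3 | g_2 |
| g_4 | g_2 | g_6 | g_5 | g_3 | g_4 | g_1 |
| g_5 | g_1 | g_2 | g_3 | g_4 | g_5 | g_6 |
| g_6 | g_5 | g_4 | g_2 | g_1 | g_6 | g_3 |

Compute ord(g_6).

The identity element is g_5 (its row matches the header).
g_6^1 = g_6
g_6^2 = g_6 ∘ g_6 = g_3
g_6^3 = g_3 ∘ g_6 = g_2
g_6^4 = g_2 ∘ g_6 = g_4
g_6^5 = g_4 ∘ g_6 = g_1
g_6^6 = g_1 ∘ g_6 = g_5
The first power of g_6 equal to the identity is g_6^6, so ord(g_6) = 6.

6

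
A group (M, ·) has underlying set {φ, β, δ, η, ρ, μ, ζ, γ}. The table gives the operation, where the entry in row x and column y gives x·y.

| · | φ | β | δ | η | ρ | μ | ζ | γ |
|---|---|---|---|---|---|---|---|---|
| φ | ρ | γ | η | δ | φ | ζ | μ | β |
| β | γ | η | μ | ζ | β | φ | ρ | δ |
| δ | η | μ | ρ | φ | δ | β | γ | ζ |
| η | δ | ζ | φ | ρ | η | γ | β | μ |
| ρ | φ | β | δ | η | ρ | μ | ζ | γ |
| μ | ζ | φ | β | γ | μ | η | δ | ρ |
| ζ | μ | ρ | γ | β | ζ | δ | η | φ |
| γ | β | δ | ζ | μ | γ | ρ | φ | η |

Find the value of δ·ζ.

Read row δ, column ζ: δ·ζ = γ.
(Structurally, M here is isomorphic to Z_2 x Z_4.)

γ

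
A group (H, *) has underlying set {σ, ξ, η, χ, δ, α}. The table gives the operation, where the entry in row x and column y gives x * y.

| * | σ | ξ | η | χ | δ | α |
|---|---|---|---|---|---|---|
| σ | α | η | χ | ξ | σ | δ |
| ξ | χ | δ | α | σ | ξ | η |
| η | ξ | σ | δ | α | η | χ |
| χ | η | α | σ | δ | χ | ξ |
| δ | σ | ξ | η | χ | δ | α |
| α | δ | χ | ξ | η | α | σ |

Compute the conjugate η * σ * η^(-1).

The identity is δ. In row η, the entry δ sits in column η, so η^(-1) = η.
η * σ = ξ
ξ * η = α
(Structurally, H here is isomorphic to the symmetric group S_3.)

α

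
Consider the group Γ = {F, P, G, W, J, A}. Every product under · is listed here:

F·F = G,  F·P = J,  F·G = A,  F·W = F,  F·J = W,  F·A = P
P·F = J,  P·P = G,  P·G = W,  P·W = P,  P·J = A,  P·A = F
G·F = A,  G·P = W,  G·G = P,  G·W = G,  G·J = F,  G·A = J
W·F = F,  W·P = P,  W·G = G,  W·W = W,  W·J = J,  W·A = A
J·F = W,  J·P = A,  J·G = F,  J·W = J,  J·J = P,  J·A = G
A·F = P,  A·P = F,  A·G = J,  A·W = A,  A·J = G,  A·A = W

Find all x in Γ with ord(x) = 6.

Identity is W. Compute the order of each non-identity element by repeated multiplication:
  F: F → G → A → P → J → W  (order 6)
  P: P → G → W  (order 3)
  G: G → P → W  (order 3)
  J: J → P → A → G → F → W  (order 6)
  A: A → W  (order 2)
Elements of order 6: {F, J}.

{F, J}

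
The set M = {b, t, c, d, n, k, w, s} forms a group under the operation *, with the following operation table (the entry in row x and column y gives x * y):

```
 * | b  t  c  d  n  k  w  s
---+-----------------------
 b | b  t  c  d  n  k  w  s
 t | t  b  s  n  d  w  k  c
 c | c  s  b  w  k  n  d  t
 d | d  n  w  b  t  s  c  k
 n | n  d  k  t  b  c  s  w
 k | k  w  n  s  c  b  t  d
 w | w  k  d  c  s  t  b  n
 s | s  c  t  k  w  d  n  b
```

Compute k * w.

t

Read row k, column w: k * w = t.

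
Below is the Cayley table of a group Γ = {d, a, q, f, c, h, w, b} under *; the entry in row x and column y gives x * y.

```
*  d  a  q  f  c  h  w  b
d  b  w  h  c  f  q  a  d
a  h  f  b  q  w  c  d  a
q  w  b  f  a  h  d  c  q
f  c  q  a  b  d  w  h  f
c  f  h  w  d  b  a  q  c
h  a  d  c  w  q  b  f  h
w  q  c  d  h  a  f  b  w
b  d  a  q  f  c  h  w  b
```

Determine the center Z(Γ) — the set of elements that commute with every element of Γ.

An element z is central iff its row equals its column in the table.
For w: w * q = d ≠ c = q * w, so w ∉ Z.
Checking each element this way leaves Z(Γ) = {b, f}.

{b, f}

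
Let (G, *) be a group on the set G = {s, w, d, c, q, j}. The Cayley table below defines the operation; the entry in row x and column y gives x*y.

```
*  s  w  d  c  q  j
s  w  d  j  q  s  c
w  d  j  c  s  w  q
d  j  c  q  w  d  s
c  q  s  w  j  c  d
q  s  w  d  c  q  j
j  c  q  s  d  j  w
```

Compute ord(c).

The identity element is q (its row matches the header).
c^1 = c
c^2 = c*c = j
c^3 = j*c = d
c^4 = d*c = w
c^5 = w*c = s
c^6 = s*c = q
The first power of c equal to the identity is c^6, so ord(c) = 6.

6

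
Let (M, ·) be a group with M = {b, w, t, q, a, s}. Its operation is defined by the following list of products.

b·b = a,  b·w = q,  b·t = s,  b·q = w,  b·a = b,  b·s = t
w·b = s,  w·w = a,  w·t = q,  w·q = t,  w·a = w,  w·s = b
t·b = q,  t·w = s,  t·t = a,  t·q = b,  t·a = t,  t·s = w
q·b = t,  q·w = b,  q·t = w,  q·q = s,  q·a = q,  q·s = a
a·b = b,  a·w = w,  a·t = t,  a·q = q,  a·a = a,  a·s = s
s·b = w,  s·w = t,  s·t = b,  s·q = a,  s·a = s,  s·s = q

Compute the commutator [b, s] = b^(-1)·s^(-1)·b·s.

Identity is a; from the table b^(-1) = b and s^(-1) = q.
b·q = w
w·b = s
s·s = q

q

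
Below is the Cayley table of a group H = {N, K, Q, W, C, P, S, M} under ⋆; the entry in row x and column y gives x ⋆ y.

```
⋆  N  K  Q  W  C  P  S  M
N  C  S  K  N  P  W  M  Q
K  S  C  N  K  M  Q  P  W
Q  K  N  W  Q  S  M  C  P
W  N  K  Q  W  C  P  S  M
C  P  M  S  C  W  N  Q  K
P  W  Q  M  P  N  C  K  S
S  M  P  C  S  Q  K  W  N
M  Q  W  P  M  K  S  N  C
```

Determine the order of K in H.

The identity element is W (its row matches the header).
K^1 = K
K^2 = K ⋆ K = C
K^3 = C ⋆ K = M
K^4 = M ⋆ K = W
The first power of K equal to the identity is K^4, so ord(K) = 4.

4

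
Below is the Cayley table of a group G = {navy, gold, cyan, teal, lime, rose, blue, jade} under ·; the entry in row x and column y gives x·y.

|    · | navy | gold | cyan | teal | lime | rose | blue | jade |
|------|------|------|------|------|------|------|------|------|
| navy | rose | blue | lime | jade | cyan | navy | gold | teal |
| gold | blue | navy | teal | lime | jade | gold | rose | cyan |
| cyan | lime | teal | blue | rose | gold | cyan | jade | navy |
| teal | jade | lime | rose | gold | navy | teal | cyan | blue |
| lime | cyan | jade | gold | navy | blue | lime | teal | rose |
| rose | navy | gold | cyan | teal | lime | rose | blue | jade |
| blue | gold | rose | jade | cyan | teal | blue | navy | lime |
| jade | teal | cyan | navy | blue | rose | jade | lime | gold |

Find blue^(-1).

First locate the identity: row rose matches the header, so rose is the identity.
Scan row blue for rose: blue·gold = rose. Hence blue^(-1) = gold.
(Structurally, G here is isomorphic to the cyclic group Z_8.)

gold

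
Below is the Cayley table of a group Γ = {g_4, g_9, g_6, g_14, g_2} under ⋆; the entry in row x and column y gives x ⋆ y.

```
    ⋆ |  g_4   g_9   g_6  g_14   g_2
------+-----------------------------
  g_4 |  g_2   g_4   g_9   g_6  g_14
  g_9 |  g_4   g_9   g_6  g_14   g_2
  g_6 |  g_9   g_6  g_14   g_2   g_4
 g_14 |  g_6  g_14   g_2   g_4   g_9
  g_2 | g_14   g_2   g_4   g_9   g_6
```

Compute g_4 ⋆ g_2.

g_14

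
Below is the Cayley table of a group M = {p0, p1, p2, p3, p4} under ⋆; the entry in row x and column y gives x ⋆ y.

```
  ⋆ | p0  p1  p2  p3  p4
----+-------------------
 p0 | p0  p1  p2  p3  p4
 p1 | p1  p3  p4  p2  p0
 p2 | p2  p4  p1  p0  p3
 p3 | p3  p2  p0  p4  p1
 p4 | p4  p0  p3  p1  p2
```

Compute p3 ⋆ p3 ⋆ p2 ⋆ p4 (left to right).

p3 ⋆ p3 = p4
p4 ⋆ p2 = p3
p3 ⋆ p4 = p1

p1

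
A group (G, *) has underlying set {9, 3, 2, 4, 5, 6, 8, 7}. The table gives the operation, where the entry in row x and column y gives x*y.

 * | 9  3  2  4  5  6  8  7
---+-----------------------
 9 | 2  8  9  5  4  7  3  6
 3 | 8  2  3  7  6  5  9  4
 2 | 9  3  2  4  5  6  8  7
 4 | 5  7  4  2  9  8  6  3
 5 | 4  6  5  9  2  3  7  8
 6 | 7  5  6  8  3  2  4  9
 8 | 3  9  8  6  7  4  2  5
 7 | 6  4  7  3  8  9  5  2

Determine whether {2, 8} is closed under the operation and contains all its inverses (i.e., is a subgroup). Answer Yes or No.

{2, 8} contains the identity 2.
Checking products: every product of two elements of {2, 8} (read from the table) lies in {2, 8}, so the set is closed.
In a finite group, a nonempty closed subset is a subgroup. So {2, 8} ≤ G.

Yes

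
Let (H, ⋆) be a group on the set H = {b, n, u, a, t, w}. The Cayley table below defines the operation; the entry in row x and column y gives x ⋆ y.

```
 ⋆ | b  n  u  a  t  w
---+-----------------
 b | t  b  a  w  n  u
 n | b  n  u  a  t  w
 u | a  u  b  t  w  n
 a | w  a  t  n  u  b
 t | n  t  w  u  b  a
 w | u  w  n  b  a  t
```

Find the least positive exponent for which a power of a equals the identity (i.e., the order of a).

The identity element is n (its row matches the header).
a^1 = a
a^2 = a ⋆ a = n
The first power of a equal to the identity is a^2, so ord(a) = 2.

2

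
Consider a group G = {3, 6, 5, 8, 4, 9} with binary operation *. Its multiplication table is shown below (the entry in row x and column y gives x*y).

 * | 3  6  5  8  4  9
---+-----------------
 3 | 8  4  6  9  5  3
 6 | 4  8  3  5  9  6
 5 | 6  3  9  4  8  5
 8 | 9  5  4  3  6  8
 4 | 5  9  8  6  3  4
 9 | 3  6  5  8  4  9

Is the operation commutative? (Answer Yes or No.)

Check whether the table is symmetric across its main diagonal.
Every entry (row x, col y) equals the entry (row y, col x), so G is abelian.
(In fact G ≅ the cyclic group Z_6.)

Yes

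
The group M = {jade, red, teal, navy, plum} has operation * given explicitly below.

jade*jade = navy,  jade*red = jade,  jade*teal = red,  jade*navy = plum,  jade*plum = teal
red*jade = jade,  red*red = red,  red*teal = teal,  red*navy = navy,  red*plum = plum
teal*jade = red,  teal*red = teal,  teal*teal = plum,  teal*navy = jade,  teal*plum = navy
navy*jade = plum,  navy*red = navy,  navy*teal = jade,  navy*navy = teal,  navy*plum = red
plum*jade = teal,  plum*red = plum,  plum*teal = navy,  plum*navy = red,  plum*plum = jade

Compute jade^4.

teal

jade^1 = jade
jade^2 = jade * jade = navy
jade^3 = navy * jade = plum
jade^4 = plum * jade = teal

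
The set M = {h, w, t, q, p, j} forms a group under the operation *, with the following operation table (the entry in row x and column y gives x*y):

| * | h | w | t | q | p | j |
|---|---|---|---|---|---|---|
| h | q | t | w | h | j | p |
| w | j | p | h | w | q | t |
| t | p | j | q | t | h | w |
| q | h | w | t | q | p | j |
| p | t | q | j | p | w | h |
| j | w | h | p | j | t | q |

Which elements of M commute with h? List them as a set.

Compare row h with column h entry by entry.
p*h = t but h*p = j, so p does not.
Collecting the elements that commute with h: C(h) = {h, q}.

{h, q}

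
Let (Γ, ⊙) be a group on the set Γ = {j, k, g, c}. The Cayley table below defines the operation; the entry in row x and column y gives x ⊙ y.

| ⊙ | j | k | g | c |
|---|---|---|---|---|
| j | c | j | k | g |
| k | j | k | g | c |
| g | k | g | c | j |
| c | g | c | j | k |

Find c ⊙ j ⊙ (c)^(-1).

The identity is k. In row c, the entry k sits in column c, so c^(-1) = c.
c ⊙ j = g
g ⊙ c = j

j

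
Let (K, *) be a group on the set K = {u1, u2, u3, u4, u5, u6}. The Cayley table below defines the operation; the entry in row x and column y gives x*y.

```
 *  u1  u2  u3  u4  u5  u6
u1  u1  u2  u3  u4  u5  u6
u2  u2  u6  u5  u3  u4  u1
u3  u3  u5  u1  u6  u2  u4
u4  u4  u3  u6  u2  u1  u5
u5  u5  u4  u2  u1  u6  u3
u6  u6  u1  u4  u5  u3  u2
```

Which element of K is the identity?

The identity e satisfies e*x = x for all x, so its row in the table reproduces the column headers.
Row u1 reads: u1, u2, u3, u4, u5, u6 — exactly the header order. So u1 is the identity.

u1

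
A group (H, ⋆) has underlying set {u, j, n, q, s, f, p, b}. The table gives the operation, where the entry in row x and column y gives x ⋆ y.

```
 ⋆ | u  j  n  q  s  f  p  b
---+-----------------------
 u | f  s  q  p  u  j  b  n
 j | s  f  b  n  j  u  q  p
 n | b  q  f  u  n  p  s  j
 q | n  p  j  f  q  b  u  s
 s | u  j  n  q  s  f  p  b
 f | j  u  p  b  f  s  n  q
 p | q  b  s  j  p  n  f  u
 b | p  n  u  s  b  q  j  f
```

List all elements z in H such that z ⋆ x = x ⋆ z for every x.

{f, s}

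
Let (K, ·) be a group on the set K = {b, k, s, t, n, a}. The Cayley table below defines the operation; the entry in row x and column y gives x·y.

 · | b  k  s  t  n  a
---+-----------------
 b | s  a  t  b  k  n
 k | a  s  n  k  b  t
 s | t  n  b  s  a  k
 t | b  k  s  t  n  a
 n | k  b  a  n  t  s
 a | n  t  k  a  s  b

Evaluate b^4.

b^1 = b
b^2 = b·b = s
b^3 = s·b = t
b^4 = t·b = b

b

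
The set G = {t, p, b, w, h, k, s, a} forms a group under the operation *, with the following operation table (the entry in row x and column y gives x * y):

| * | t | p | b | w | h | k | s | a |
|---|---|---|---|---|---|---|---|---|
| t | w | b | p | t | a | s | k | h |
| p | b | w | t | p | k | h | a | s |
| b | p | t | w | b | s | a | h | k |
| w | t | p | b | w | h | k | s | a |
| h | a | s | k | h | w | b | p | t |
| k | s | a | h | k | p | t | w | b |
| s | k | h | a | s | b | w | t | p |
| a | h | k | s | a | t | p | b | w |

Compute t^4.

w

t^1 = t
t^2 = t * t = w
t^3 = w * t = t
t^4 = t * t = w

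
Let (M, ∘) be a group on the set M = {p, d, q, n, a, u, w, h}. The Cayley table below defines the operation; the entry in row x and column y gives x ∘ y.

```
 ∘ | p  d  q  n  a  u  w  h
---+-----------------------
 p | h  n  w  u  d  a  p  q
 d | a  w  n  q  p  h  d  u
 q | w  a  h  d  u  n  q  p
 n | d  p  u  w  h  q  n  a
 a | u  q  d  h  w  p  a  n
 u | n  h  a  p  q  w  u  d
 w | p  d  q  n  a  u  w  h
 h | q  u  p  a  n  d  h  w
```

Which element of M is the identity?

The identity e satisfies e ∘ x = x for all x, so its row in the table reproduces the column headers.
Row w reads: p, d, q, n, a, u, w, h — exactly the header order. So w is the identity.

w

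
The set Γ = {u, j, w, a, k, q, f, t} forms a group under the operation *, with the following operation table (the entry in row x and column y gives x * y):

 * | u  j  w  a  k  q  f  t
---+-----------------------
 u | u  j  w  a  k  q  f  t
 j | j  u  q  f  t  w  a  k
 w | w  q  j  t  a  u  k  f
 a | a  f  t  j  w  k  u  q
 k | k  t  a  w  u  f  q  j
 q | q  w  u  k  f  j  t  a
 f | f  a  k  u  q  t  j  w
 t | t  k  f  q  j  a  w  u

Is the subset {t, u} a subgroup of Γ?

{t, u} contains the identity u.
Checking products: every product of two elements of {t, u} (read from the table) lies in {t, u}, so the set is closed.
In a finite group, a nonempty closed subset is a subgroup. So {t, u} ≤ Γ.

Yes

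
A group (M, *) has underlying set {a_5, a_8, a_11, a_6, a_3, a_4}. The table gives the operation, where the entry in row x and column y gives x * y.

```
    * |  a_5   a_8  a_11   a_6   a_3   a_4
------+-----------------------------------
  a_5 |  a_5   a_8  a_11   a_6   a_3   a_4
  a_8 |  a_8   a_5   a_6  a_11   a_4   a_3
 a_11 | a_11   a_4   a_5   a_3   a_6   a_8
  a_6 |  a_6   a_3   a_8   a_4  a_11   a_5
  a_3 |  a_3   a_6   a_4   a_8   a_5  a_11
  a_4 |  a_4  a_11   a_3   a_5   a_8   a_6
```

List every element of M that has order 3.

{a_4, a_6}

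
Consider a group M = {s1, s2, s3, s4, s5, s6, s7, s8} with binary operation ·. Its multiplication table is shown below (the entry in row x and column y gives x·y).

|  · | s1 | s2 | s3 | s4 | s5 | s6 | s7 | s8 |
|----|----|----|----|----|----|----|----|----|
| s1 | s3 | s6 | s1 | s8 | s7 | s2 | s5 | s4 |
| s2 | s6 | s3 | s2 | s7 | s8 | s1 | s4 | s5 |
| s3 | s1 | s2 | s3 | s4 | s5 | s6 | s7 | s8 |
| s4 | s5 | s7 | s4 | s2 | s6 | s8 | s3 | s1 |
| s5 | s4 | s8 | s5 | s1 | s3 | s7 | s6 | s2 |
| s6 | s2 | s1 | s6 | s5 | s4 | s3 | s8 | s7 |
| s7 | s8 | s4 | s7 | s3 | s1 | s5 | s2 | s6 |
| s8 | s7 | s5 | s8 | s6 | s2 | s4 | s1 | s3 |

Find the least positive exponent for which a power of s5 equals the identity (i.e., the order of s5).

The identity element is s3 (its row matches the header).
s5^1 = s5
s5^2 = s5·s5 = s3
The first power of s5 equal to the identity is s5^2, so ord(s5) = 2.
(Structurally, M here is isomorphic to the dihedral group D_4.)

2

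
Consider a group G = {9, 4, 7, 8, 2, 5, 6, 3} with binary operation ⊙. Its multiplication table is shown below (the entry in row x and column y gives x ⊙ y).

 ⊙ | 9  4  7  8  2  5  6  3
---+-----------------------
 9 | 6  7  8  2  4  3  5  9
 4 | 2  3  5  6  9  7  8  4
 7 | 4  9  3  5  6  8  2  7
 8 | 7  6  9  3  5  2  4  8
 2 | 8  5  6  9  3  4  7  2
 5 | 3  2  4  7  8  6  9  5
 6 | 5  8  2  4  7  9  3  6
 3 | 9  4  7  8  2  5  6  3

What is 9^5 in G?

9

9^1 = 9
9^2 = 9 ⊙ 9 = 6
9^3 = 6 ⊙ 9 = 5
9^4 = 5 ⊙ 9 = 3
9^5 = 3 ⊙ 9 = 9
(Structurally, G here is isomorphic to the dihedral group D_4.)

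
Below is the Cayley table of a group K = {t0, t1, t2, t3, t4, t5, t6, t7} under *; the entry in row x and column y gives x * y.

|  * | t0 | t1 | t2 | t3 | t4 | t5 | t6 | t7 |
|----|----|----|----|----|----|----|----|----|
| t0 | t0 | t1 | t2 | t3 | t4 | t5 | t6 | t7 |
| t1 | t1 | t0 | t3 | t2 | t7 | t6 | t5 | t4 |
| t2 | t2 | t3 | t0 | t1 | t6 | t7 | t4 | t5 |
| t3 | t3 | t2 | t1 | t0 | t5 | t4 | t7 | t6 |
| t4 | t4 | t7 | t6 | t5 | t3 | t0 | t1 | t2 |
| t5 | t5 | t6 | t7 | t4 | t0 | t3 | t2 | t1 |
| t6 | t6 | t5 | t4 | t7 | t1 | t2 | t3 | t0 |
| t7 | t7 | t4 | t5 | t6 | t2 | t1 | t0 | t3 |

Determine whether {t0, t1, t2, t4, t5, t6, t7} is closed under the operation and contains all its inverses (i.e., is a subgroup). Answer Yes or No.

t4 * t4 = t3, which is not in {t0, t1, t2, t4, t5, t6, t7}.
The subset is not closed under *, so it is not a subgroup.
(Structurally, K here is isomorphic to Z_2 x Z_4.)

No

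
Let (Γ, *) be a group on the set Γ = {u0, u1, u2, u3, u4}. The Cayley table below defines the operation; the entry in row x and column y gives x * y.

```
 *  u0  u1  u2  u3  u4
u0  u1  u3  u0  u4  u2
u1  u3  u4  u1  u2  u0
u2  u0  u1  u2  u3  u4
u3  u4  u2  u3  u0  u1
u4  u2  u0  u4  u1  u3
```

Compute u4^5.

u4^1 = u4
u4^2 = u4 * u4 = u3
u4^3 = u3 * u4 = u1
u4^4 = u1 * u4 = u0
u4^5 = u0 * u4 = u2

u2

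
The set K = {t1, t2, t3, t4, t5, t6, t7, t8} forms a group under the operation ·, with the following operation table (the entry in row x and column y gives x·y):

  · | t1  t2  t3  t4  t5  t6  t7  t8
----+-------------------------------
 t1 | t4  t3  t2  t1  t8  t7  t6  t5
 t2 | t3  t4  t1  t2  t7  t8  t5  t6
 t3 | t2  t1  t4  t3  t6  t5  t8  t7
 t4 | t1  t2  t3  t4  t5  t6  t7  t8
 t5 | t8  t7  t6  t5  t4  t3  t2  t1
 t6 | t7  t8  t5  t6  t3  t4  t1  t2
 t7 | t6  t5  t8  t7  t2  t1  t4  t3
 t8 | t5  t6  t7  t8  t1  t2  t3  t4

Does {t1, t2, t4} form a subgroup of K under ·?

No

t2·t1 = t3, which is not in {t1, t2, t4}.
The subset is not closed under ·, so it is not a subgroup.
(Structurally, K here is isomorphic to the elementary abelian group (Z_2)^3.)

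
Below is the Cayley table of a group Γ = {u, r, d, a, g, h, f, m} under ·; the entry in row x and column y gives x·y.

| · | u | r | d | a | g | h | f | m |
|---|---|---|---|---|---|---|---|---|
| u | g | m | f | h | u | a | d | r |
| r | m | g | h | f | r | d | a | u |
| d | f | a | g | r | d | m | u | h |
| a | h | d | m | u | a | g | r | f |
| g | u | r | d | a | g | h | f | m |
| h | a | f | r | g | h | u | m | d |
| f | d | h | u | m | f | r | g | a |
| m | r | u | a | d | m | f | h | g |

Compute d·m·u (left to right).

d·m = h
h·u = a
(Structurally, Γ here is isomorphic to the dihedral group D_4.)

a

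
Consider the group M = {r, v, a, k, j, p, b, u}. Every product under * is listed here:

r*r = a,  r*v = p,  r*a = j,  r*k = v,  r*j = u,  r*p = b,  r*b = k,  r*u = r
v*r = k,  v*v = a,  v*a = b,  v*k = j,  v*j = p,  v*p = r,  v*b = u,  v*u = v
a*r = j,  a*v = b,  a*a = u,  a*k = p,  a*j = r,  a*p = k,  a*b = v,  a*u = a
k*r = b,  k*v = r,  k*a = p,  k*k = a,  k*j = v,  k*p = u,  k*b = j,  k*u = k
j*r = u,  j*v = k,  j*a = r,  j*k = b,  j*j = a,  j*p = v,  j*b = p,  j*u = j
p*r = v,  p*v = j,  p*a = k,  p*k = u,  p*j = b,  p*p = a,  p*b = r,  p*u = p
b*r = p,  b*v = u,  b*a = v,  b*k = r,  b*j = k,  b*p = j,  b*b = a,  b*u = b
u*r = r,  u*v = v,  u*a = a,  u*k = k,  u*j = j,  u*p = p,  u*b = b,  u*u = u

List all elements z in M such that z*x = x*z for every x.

{a, u}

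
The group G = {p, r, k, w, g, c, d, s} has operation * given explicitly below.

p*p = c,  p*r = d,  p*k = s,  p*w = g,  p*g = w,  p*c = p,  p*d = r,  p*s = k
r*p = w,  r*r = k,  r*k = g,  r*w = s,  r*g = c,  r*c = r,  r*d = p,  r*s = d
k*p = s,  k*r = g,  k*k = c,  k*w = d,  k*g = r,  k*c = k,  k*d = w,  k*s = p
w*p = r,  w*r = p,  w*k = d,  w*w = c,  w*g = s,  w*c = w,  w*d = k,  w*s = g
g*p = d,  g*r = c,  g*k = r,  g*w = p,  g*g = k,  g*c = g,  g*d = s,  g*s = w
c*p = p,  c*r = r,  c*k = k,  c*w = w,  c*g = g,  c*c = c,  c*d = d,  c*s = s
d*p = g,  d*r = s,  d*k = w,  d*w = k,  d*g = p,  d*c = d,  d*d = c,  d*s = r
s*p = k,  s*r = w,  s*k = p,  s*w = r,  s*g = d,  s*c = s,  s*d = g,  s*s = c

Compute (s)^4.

s^1 = s
s^2 = s*s = c
s^3 = c*s = s
s^4 = s*s = c

c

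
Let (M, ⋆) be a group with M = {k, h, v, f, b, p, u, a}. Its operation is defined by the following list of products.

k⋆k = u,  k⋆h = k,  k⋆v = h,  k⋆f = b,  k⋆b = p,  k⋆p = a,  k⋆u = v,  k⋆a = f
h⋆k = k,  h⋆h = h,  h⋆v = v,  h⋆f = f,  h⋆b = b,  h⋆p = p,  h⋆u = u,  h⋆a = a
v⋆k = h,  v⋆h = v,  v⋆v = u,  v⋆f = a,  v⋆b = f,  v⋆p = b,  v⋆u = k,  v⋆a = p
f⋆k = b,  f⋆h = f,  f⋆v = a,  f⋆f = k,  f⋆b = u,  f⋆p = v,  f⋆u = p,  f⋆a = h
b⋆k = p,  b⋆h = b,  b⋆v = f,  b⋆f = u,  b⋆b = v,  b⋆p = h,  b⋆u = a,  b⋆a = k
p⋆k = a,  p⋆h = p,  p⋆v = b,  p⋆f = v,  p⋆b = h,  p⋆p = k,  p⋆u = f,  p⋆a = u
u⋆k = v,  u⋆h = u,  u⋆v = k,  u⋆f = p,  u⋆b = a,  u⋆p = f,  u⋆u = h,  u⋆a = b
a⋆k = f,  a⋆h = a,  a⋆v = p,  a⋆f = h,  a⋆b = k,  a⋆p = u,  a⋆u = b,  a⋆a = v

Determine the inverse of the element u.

First locate the identity: row h matches the header, so h is the identity.
Scan row u for h: u ⋆ u = h. Hence u^(-1) = u.

u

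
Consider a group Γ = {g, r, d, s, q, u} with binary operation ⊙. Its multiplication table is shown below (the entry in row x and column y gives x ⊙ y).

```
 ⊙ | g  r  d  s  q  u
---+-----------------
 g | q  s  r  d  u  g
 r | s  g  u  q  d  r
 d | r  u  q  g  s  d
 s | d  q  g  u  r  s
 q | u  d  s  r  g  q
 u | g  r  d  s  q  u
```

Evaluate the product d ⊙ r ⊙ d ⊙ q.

s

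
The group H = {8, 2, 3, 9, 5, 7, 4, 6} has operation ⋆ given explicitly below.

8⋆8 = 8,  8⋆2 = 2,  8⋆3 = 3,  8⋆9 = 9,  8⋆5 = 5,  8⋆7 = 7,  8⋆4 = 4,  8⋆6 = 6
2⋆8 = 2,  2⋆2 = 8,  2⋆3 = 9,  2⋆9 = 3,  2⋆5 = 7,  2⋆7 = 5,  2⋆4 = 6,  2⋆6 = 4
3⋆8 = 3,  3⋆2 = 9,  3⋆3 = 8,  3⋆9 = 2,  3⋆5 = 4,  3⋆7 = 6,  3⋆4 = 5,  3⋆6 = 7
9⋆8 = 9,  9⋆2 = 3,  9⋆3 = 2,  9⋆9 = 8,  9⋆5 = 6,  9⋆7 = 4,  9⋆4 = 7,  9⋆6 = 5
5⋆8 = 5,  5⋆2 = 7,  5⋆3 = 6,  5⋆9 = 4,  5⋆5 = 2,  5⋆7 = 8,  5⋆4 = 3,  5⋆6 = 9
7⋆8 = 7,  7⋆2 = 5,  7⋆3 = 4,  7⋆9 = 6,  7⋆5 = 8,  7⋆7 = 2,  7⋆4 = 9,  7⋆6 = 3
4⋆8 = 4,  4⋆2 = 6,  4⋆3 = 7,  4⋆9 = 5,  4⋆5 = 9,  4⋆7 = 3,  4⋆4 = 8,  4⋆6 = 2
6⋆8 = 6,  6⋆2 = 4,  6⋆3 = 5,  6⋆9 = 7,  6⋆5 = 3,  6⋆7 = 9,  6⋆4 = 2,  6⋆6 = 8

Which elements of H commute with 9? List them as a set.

Compare row 9 with column 9 entry by entry.
2 ⋆ 9 = 3 = 9 ⋆ 2, so 2 commutes with 9.
7 ⋆ 9 = 6 but 9 ⋆ 7 = 4, so 7 does not.
Collecting the elements that commute with 9: C(9) = {2, 3, 8, 9}.

{2, 3, 8, 9}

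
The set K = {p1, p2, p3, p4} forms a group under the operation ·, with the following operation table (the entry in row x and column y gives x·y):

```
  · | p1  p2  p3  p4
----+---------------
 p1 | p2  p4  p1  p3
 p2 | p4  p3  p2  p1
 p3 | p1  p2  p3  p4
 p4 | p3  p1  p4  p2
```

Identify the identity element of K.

The identity e satisfies e·x = x for all x, so its row in the table reproduces the column headers.
Row p3 reads: p1, p2, p3, p4 — exactly the header order. So p3 is the identity.

p3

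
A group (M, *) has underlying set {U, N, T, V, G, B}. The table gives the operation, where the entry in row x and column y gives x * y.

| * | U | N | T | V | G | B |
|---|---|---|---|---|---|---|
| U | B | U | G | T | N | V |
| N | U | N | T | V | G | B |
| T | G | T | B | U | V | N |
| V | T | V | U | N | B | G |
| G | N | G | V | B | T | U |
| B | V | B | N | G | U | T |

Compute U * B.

Read row U, column B: U * B = V.

V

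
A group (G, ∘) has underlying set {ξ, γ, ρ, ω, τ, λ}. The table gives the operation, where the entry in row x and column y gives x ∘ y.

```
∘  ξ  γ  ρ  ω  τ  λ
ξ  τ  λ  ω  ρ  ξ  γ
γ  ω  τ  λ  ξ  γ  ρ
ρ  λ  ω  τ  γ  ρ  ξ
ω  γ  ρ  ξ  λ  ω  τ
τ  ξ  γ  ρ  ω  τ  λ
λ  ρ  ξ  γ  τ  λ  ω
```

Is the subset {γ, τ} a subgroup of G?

{γ, τ} contains the identity τ.
Checking products: every product of two elements of {γ, τ} (read from the table) lies in {γ, τ}, so the set is closed.
In a finite group, a nonempty closed subset is a subgroup. So {γ, τ} ≤ G.

Yes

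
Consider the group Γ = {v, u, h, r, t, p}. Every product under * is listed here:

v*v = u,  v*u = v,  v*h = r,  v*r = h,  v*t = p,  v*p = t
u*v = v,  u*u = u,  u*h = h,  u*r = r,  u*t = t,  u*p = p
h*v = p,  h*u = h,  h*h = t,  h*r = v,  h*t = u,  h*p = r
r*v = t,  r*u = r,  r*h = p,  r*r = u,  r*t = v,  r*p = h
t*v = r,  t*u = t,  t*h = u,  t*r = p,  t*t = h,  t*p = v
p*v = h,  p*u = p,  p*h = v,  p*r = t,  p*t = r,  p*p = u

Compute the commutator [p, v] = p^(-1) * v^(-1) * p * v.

Identity is u; from the table p^(-1) = p and v^(-1) = v.
p * v = h
h * p = r
r * v = t

t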